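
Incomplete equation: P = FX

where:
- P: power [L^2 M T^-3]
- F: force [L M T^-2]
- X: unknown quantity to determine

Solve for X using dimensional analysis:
X = v (velocity), dimensions [L T^-1]

P has dimensions [L^2 M T^-3]; the rest of the RHS (F) has dimensions [L M T^-2].
So X must have dimensions [L T^-1] — X = v (velocity).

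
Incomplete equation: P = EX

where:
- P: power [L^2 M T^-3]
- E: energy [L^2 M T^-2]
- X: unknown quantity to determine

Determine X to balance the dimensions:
X = f (inverse time / frequency (1/t)), dimensions [T^-1]

P has dimensions [L^2 M T^-3]; the rest of the RHS (E) has dimensions [L^2 M T^-2].
So X must have dimensions [T^-1] — X = f (inverse time / frequency (1/t)).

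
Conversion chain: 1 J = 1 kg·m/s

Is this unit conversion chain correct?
The chain is incorrect (it contains an error).

Incorrect: Joule is kg·m²/s², not kg·m/s (that is momentum)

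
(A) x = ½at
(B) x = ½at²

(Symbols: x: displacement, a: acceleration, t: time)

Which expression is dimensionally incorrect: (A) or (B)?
(A)

(A) x = ½at: LHS [L], RHS [L T^-1] ✗
(B) x = ½at²: LHS [L], RHS [L] ✓

Expression (A) x = ½at is dimensionally incorrect.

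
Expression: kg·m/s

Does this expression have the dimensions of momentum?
Yes

The expression kg·m/s has dimensions [L M T^-1], which is exactly momentum [L M T^-1].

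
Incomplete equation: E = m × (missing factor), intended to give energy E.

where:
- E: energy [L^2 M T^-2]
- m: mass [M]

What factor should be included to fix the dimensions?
v² (velocity squared), dimensions [L^2 T^-2]

E has dimensions [L^2 M T^-2] and m has dimensions [M].
The missing factor must have dimensions [L^2 M T^-2] / [M] = [L^2 T^-2], i.e. velocity squared (v²).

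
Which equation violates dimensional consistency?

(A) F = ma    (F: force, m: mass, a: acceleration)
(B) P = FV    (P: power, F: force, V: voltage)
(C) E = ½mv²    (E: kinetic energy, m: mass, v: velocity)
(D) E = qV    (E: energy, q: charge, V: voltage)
(B) P = FV

The equation (B) P = FV is dimensionally incorrect.

LHS (P): [L^2 M T^-3]
RHS (FV): [I^-1 L^3 M^2 T^-5] ✗

The dimensions do not match. The other three equations balance.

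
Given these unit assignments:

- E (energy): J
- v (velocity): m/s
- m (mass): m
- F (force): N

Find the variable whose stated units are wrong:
m

The variable m (mass) should have units kg, not m.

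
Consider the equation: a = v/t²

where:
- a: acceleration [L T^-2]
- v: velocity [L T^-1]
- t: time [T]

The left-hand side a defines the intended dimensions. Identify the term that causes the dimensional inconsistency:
The right-hand side term v/t²

a has dimensions [L T^-2], but v/t² has dimensions [L T^-3], so the term v/t² is dimensionally wrong for a.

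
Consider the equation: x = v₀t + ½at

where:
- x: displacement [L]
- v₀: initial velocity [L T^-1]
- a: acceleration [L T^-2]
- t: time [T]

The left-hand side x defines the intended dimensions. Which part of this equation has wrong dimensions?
The term ½at

Checking each RHS term against the LHS:
- v₀t: [L] — matches x [L] ✓
- ½at: [L T^-1] — does NOT match x [L] ✗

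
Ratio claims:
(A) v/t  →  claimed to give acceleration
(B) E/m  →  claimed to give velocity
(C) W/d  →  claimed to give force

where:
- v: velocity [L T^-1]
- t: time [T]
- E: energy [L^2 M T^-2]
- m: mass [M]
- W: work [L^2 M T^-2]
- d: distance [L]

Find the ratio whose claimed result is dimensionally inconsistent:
(B) E/m does not give velocity

(A) v/t: [L T^-2] = acceleration [L T^-2] ✓
(B) E/m: [L^2 T^-2] ≠ velocity [L T^-1] ✗
(C) W/d: [L M T^-2] = force [L M T^-2] ✓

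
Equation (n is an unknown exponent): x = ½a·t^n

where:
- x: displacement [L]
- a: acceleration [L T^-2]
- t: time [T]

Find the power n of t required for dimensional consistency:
n = 2

x has dimensions [L]; t has dimensions [T].
The rest of the RHS has dimensions [L T^-2], so t^n must supply [T^2].
With n = 2: ½a·t^2 has dimensions [L], matching the LHS ✓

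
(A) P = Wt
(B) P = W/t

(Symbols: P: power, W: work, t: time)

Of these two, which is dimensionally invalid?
(A)

(A) P = Wt: LHS [L^2 M T^-3], RHS [L^2 M T^-1] ✗
(B) P = W/t: LHS [L^2 M T^-3], RHS [L^2 M T^-3] ✓

Expression (A) P = Wt is dimensionally incorrect.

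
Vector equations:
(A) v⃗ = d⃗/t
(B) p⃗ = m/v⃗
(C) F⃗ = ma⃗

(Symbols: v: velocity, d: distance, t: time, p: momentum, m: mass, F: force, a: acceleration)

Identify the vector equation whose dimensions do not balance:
(B) p⃗ = m/v⃗

(A) v⃗ = d⃗/t: LHS [L T^-1], RHS [L T^-1] ✓ — displacement (vector) divided by time (scalar)
(B) p⃗ = m/v⃗: LHS [L M T^-1], RHS [L^-1 M T] ✗ — momentum is mass times velocity; should be mv⃗ (and division by a vector is undefined)
(C) F⃗ = ma⃗: LHS [L M T^-2], RHS [L M T^-2] ✓ — Force and acceleration are vectors, mass is a scalar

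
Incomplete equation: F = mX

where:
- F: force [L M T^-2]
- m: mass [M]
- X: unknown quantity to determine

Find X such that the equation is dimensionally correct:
X = a (acceleration), dimensions [L T^-2]

F has dimensions [L M T^-2]; the rest of the RHS (m) has dimensions [M].
So X must have dimensions [L T^-2] — X = a (acceleration).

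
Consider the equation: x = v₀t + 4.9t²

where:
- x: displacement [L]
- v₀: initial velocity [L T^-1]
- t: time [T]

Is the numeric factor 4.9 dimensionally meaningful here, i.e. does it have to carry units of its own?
Yes

x has dimensions [L], while t² alone has dimensions [T^2]. For the equation to balance, the factor 4.9 must carry dimensions [L T^-2] — it is a dimensional constant (a numerical value of a physical quantity with its units suppressed), not a pure number.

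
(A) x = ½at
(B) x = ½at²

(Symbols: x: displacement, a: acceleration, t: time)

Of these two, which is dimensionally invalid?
(A)

(A) x = ½at: LHS [L], RHS [L T^-1] ✗
(B) x = ½at²: LHS [L], RHS [L] ✓

Expression (A) x = ½at is dimensionally incorrect.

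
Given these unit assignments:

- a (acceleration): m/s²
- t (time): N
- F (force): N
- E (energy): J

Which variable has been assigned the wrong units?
t

The variable t (time) should have units s, not N.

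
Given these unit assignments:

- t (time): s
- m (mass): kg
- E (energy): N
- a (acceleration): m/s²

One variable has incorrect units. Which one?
E

The variable E (energy) should have units J, not N.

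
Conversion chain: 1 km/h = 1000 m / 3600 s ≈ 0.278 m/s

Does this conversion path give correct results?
The chain is correct (no errors).

Correct: 1 km = 1000 m, 1 h = 3600 s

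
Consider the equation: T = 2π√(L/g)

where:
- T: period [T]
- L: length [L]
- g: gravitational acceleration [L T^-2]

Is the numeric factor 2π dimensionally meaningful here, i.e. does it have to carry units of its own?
No

T has dimensions [T] and √(L/g) already has dimensions [T], so the equation balances without 2π contributing any dimensions. 2π is a pure (dimensionless) number; changing or removing it would not affect dimensional consistency.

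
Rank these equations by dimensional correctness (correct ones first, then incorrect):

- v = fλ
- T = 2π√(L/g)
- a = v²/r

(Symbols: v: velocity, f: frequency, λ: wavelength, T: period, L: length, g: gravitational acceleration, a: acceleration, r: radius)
Dimensionally correct: v = fλ, T = 2π√(L/g), a = v²/r
Dimensionally incorrect: none
Ordered (correct first, then incorrect): v = fλ, T = 2π√(L/g), a = v²/r

- v = fλ: LHS [L T^-1], RHS [L T^-1] → correct ✓
- T = 2π√(L/g): LHS [T], RHS [T] → correct ✓
- a = v²/r: LHS [L T^-2], RHS [L T^-2] → correct ✓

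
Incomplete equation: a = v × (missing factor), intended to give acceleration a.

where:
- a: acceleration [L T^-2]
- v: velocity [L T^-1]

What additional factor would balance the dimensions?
1/t (inverse time), dimensions [T^-1]

a has dimensions [L T^-2] and v has dimensions [L T^-1].
The missing factor must have dimensions [L T^-2] / [L T^-1] = [T^-1], i.e. inverse time (1/t).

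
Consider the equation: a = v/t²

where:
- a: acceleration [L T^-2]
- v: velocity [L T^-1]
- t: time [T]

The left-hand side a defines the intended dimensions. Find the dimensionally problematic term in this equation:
The right-hand side term v/t²

a has dimensions [L T^-2], but v/t² has dimensions [L T^-3], so the term v/t² is dimensionally wrong for a.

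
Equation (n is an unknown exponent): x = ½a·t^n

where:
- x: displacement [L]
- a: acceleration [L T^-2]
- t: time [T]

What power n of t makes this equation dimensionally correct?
n = 2

x has dimensions [L]; t has dimensions [T].
The rest of the RHS has dimensions [L T^-2], so t^n must supply [T^2].
With n = 2: ½a·t^2 has dimensions [L], matching the LHS ✓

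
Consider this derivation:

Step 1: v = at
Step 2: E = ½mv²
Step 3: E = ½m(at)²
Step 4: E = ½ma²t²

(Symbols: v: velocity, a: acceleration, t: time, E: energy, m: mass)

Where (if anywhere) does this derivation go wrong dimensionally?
No step introduces an error — all steps are dimensionally consistent.

Step 1: v = at → LHS [L T^-1], RHS [L T^-1] ✓
Step 2: E = ½mv² → LHS [L^2 M T^-2], RHS [L^2 M T^-2] ✓
Step 3: E = ½m(at)² → LHS [L^2 M T^-2], RHS [L^2 M T^-2] ✓
Step 4: E = ½ma²t² → LHS [L^2 M T^-2], RHS [L^2 M T^-2] ✓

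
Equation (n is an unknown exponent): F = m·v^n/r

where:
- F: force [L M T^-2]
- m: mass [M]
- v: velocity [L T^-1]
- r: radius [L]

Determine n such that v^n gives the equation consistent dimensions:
n = 2

F has dimensions [L M T^-2]; v has dimensions [L T^-1].
The rest of the RHS has dimensions [L^-1 M], so v^n must supply [L^2 T^-2].
With n = 2: m·v^2/r has dimensions [L M T^-2], matching the LHS ✓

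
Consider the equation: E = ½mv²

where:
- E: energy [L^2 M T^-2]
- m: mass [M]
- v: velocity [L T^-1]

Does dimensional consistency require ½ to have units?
No

E has dimensions [L^2 M T^-2] and mv² already has dimensions [L^2 M T^-2], so the equation balances without ½ contributing any dimensions. ½ is a pure (dimensionless) number; changing or removing it would not affect dimensional consistency.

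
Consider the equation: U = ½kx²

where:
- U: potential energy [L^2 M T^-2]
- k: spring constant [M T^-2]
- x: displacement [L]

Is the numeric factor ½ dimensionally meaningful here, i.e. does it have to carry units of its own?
No

U has dimensions [L^2 M T^-2] and kx² already has dimensions [L^2 M T^-2], so the equation balances without ½ contributing any dimensions. ½ is a pure (dimensionless) number; changing or removing it would not affect dimensional consistency.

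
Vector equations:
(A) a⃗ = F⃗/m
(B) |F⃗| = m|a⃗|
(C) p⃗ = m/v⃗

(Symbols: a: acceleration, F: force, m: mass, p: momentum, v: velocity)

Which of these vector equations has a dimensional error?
(C) p⃗ = m/v⃗

(A) a⃗ = F⃗/m: LHS [L T^-2], RHS [L T^-2] ✓ — force (vector) divided by mass (scalar)
(B) |F⃗| = m|a⃗|: LHS [L M T^-2], RHS [L M T^-2] ✓ — magnitudes of vectors are scalars
(C) p⃗ = m/v⃗: LHS [L M T^-1], RHS [L^-1 M T] ✗ — momentum is mass times velocity; should be mv⃗ (and division by a vector is undefined)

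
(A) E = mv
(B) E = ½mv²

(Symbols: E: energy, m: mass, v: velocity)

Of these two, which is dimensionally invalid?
(A)

(A) E = mv: LHS [L^2 M T^-2], RHS [L M T^-1] ✗
(B) E = ½mv²: LHS [L^2 M T^-2], RHS [L^2 M T^-2] ✓

Expression (A) E = mv is dimensionally incorrect.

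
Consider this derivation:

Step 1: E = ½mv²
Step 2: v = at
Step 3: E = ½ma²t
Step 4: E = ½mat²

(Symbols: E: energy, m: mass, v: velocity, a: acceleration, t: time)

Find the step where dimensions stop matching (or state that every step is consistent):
Step 3

Step 1: E = ½mv² → LHS [L^2 M T^-2], RHS [L^2 M T^-2] ✓
Step 2: v = at → LHS [L T^-1], RHS [L T^-1] ✓
Step 3: E = ½ma²t → LHS [L^2 M T^-2], RHS [L^2 M T^-3] ✗

The first dimensional inconsistency appears in step 3: E = ½ma²t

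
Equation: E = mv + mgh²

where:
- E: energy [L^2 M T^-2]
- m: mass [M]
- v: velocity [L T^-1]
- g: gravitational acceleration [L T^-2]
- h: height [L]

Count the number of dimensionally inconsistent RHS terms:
2

LHS E: [L^2 M T^-2]
- mv: [L M T^-1] ✗
- mgh²: [L^3 M T^-2] ✗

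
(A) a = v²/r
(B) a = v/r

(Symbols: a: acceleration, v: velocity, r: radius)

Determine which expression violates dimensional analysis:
(B)

(A) a = v²/r: LHS [L T^-2], RHS [L T^-2] ✓
(B) a = v/r: LHS [L T^-2], RHS [T^-1] ✗

Expression (B) a = v/r is dimensionally incorrect.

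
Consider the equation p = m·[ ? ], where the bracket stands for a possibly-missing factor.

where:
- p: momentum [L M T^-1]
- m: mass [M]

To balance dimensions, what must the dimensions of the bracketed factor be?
[L T^-1] — velocity (e.g. v)

p has dimensions [L M T^-1]; m has dimensions [M].
The bracketed factor must supply [L M T^-1] / [M] = [L T^-1].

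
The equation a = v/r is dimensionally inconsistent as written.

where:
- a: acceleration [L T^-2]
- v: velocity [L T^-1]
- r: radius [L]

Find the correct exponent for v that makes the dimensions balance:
The exponent of v should be 2: a = v^2/r

The LHS a has dimensions [L T^-2]; v has dimensions [L T^-1].
As written, the RHS v/r (exponent 1 on v) has dimensions [T^-1], which does not match.
With exponent 2, the RHS v^2/r has dimensions [L T^-2], matching the LHS.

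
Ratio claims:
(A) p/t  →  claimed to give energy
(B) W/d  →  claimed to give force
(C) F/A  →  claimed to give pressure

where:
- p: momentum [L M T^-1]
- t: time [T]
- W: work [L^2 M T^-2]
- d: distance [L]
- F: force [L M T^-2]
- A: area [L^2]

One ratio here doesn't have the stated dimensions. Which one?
(A) p/t does not give energy

(A) p/t: [L M T^-2] ≠ energy [L^2 M T^-2] ✗
(B) W/d: [L M T^-2] = force [L M T^-2] ✓
(C) F/A: [L^-1 M T^-2] = pressure [L^-1 M T^-2] ✓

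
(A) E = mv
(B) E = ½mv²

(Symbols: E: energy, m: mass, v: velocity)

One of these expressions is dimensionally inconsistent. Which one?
(A)

(A) E = mv: LHS [L^2 M T^-2], RHS [L M T^-1] ✗
(B) E = ½mv²: LHS [L^2 M T^-2], RHS [L^2 M T^-2] ✓

Expression (A) E = mv is dimensionally incorrect.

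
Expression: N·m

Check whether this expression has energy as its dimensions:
Yes

The expression N·m has dimensions [L^2 M T^-2], which is exactly energy [L^2 M T^-2].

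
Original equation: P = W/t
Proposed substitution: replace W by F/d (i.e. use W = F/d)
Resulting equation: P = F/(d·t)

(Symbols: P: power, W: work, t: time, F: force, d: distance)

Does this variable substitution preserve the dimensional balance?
No

[W] = [L^2 M T^-2] and [F/d] = [M T^-2]. These differ, so the substitution replaces a quantity by one of different dimensions and the result P = F/(d·t) has LHS [L^2 M T^-3] vs RHS [M T^-3] — inconsistent.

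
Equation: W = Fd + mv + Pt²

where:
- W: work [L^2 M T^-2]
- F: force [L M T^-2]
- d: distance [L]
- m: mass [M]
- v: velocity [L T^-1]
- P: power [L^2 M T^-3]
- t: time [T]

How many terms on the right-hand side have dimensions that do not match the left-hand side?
2

LHS W: [L^2 M T^-2]
- Fd: [L^2 M T^-2] ✓
- mv: [L M T^-1] ✗
- Pt²: [L^2 M T^-1] ✗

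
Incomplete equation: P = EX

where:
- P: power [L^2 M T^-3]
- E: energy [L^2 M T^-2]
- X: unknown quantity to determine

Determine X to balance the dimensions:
X = f (inverse time / frequency (1/t)), dimensions [T^-1]

P has dimensions [L^2 M T^-3]; the rest of the RHS (E) has dimensions [L^2 M T^-2].
So X must have dimensions [T^-1] — X = f (inverse time / frequency (1/t)).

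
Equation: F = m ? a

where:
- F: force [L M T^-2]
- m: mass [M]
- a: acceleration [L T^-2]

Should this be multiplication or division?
multiplication (×): F = m × a

F [L M T^-2]; m [M]; a [L T^-2].
m × a → [L M T^-2] ✓
m ÷ a → [L^-1 M T^2] ✗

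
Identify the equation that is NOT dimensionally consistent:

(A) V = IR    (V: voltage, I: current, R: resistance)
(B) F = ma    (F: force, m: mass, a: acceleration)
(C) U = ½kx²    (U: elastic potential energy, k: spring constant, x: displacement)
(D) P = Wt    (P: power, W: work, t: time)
(D) P = Wt

The equation (D) P = Wt is dimensionally incorrect.

LHS (P): [L^2 M T^-3]
RHS (Wt): [L^2 M T^-1] ✗

The dimensions do not match. The other three equations balance.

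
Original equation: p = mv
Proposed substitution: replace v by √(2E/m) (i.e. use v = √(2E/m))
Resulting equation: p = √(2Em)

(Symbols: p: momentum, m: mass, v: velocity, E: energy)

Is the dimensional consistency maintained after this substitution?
Yes

[v] = [L T^-1] and [√(2E/m)] = [L T^-1]. These match, so the substitution replaces a quantity by one of the same dimensions and the result p = √(2Em) has LHS [L M T^-1] vs RHS [L M T^-1] — still consistent.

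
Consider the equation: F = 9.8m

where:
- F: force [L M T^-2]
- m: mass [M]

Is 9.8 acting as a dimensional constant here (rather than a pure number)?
Yes

F has dimensions [L M T^-2], while m alone has dimensions [M]. For the equation to balance, the factor 9.8 must carry dimensions [L T^-2] — it is a dimensional constant (a numerical value of a physical quantity with its units suppressed), not a pure number.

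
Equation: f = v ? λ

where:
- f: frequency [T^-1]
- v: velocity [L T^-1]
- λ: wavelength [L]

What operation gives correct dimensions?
division (÷): f = v ÷ λ

f [T^-1]; v [L T^-1]; λ [L].
v × λ → [L^2 T^-1] ✗
v ÷ λ → [T^-1] ✓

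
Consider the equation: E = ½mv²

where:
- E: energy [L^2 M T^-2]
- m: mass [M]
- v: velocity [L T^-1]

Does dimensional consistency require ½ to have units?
No

E has dimensions [L^2 M T^-2] and mv² already has dimensions [L^2 M T^-2], so the equation balances without ½ contributing any dimensions. ½ is a pure (dimensionless) number; changing or removing it would not affect dimensional consistency.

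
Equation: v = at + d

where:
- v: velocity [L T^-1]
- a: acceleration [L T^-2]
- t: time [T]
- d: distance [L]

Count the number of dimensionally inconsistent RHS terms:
1

LHS v: [L T^-1]
- at: [L T^-1] ✓
- d: [L] ✗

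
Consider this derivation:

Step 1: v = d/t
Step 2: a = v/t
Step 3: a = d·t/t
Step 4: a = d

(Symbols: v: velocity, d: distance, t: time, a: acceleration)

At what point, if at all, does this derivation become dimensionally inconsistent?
Step 3

Step 1: v = d/t → LHS [L T^-1], RHS [L T^-1] ✓
Step 2: a = v/t → LHS [L T^-2], RHS [L T^-2] ✓
Step 3: a = d·t/t → LHS [L T^-2], RHS [L] ✗

The first dimensional inconsistency appears in step 3: a = d·t/t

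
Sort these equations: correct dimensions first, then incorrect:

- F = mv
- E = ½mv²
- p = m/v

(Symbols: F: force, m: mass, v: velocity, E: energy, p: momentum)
Dimensionally correct: E = ½mv²
Dimensionally incorrect: F = mv, p = m/v
Ordered (correct first, then incorrect): E = ½mv², F = mv, p = m/v

- F = mv: LHS [L M T^-2], RHS [L M T^-1] → incorrect ✗
- E = ½mv²: LHS [L^2 M T^-2], RHS [L^2 M T^-2] → correct ✓
- p = m/v: LHS [L M T^-1], RHS [L^-1 M T] → incorrect ✗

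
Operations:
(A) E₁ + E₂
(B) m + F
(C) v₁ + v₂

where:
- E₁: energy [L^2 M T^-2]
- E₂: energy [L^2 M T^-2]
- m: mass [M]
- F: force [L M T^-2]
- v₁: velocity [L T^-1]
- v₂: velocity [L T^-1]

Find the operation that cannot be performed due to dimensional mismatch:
(B) m + F

(A) E₁ + E₂: E₁ [L^2 M T^-2] and E₂ [L^2 M T^-2] — same dimensions ✓
(B) m + F: m [M] and F [L M T^-2] — different dimensions cannot be added/subtracted ✗
(C) v₁ + v₂: v₁ [L T^-1] and v₂ [L T^-1] — same dimensions ✓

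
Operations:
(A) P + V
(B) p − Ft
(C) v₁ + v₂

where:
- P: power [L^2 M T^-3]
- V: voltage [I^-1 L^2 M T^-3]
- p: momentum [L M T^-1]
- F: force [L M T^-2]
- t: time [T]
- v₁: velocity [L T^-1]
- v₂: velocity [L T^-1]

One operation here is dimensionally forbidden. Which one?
(A) P + V

(A) P + V: P [L^2 M T^-3] and V [I^-1 L^2 M T^-3] — different dimensions cannot be added/subtracted ✗
(B) p − Ft: p [L M T^-1] and Ft [L M T^-1] — same dimensions ✓
(C) v₁ + v₂: v₁ [L T^-1] and v₂ [L T^-1] — same dimensions ✓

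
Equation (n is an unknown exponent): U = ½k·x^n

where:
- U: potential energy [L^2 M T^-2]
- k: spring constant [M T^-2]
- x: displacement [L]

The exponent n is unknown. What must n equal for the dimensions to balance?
n = 2

U has dimensions [L^2 M T^-2]; x has dimensions [L].
The rest of the RHS has dimensions [M T^-2], so x^n must supply [L^2].
With n = 2: ½k·x^2 has dimensions [L^2 M T^-2], matching the LHS ✓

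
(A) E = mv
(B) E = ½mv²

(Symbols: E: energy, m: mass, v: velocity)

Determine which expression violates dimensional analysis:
(A)

(A) E = mv: LHS [L^2 M T^-2], RHS [L M T^-1] ✗
(B) E = ½mv²: LHS [L^2 M T^-2], RHS [L^2 M T^-2] ✓

Expression (A) E = mv is dimensionally incorrect.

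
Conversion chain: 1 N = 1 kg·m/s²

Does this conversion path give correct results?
The chain is correct (no errors).

Correct: Newton is defined as kg·m/s²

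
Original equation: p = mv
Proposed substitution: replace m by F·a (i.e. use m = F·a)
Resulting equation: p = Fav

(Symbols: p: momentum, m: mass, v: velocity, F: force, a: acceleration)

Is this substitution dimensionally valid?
No

[m] = [M] and [F·a] = [L^2 M T^-4]. These differ, so the substitution replaces a quantity by one of different dimensions and the result p = Fav has LHS [L M T^-1] vs RHS [L^3 M T^-5] — inconsistent.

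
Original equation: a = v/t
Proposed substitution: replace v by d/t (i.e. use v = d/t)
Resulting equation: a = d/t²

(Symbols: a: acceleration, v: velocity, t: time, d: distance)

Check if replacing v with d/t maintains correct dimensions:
Yes

[v] = [L T^-1] and [d/t] = [L T^-1]. These match, so the substitution replaces a quantity by one of the same dimensions and the result a = d/t² has LHS [L T^-2] vs RHS [L T^-2] — still consistent.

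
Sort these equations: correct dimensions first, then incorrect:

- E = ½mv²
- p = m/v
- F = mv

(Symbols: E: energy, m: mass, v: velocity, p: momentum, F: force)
Dimensionally correct: E = ½mv²
Dimensionally incorrect: p = m/v, F = mv
Ordered (correct first, then incorrect): E = ½mv², p = m/v, F = mv

- E = ½mv²: LHS [L^2 M T^-2], RHS [L^2 M T^-2] → correct ✓
- p = m/v: LHS [L M T^-1], RHS [L^-1 M T] → incorrect ✗
- F = mv: LHS [L M T^-2], RHS [L M T^-1] → incorrect ✗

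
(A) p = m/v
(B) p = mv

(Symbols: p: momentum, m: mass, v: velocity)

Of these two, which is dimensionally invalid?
(A)

(A) p = m/v: LHS [L M T^-1], RHS [L^-1 M T] ✗
(B) p = mv: LHS [L M T^-1], RHS [L M T^-1] ✓

Expression (A) p = m/v is dimensionally incorrect.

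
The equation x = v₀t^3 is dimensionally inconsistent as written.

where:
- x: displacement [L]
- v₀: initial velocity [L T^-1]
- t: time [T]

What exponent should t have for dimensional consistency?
The exponent of t should be 1: x = v₀t

The LHS x has dimensions [L]; t has dimensions [T].
As written, the RHS v₀t^3 (exponent 3 on t) has dimensions [L T^2], which does not match.
With exponent 1, the RHS v₀t has dimensions [L], matching the LHS.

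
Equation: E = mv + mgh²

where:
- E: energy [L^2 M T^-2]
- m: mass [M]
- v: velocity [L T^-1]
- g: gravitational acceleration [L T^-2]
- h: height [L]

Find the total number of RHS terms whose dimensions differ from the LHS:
2

LHS E: [L^2 M T^-2]
- mv: [L M T^-1] ✗
- mgh²: [L^3 M T^-2] ✗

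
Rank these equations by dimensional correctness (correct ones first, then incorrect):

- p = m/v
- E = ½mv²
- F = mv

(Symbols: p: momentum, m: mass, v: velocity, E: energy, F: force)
Dimensionally correct: E = ½mv²
Dimensionally incorrect: p = m/v, F = mv
Ordered (correct first, then incorrect): E = ½mv², p = m/v, F = mv

- p = m/v: LHS [L M T^-1], RHS [L^-1 M T] → incorrect ✗
- E = ½mv²: LHS [L^2 M T^-2], RHS [L^2 M T^-2] → correct ✓
- F = mv: LHS [L M T^-2], RHS [L M T^-1] → incorrect ✗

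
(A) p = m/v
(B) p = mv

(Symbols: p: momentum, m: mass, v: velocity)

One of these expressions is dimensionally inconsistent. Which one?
(A)

(A) p = m/v: LHS [L M T^-1], RHS [L^-1 M T] ✗
(B) p = mv: LHS [L M T^-1], RHS [L M T^-1] ✓

Expression (A) p = m/v is dimensionally incorrect.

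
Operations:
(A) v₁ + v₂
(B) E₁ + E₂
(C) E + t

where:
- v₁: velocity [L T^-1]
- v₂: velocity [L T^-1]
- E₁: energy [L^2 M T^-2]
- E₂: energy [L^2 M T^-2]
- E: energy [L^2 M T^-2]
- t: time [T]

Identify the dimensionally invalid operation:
(C) E + t

(A) v₁ + v₂: v₁ [L T^-1] and v₂ [L T^-1] — same dimensions ✓
(B) E₁ + E₂: E₁ [L^2 M T^-2] and E₂ [L^2 M T^-2] — same dimensions ✓
(C) E + t: E [L^2 M T^-2] and t [T] — different dimensions cannot be added/subtracted ✗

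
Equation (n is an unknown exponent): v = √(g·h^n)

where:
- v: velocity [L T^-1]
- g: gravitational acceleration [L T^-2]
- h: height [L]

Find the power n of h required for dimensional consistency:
n = 1

v has dimensions [L T^-1]; h has dimensions [L].
With n = 1: √(g·h^1) has dimensions [L T^-1], matching the LHS ✓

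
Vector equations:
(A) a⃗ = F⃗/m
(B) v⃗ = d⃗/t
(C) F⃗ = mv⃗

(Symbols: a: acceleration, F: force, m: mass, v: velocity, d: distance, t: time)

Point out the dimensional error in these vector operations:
(C) F⃗ = mv⃗

(A) a⃗ = F⃗/m: LHS [L T^-2], RHS [L T^-2] ✓ — force (vector) divided by mass (scalar)
(B) v⃗ = d⃗/t: LHS [L T^-1], RHS [L T^-1] ✓ — displacement (vector) divided by time (scalar)
(C) F⃗ = mv⃗: LHS [L M T^-2], RHS [L M T^-1] ✗ — mass times velocity is momentum, not force; should be ma⃗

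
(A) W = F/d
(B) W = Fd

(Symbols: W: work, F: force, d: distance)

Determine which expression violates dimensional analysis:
(A)

(A) W = F/d: LHS [L^2 M T^-2], RHS [M T^-2] ✗
(B) W = Fd: LHS [L^2 M T^-2], RHS [L^2 M T^-2] ✓

Expression (A) W = F/d is dimensionally incorrect.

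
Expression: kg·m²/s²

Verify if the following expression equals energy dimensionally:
Yes

The expression kg·m²/s² has dimensions [L^2 M T^-2], which is exactly energy [L^2 M T^-2].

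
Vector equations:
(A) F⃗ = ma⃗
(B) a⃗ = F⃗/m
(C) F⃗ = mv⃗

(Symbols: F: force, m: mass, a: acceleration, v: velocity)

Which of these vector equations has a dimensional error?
(C) F⃗ = mv⃗

(A) F⃗ = ma⃗: LHS [L M T^-2], RHS [L M T^-2] ✓ — Force and acceleration are vectors, mass is a scalar
(B) a⃗ = F⃗/m: LHS [L T^-2], RHS [L T^-2] ✓ — force (vector) divided by mass (scalar)
(C) F⃗ = mv⃗: LHS [L M T^-2], RHS [L M T^-1] ✗ — mass times velocity is momentum, not force; should be ma⃗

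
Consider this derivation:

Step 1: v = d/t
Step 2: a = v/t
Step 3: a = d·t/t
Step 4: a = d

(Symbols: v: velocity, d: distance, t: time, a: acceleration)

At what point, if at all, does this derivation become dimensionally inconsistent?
Step 3

Step 1: v = d/t → LHS [L T^-1], RHS [L T^-1] ✓
Step 2: a = v/t → LHS [L T^-2], RHS [L T^-2] ✓
Step 3: a = d·t/t → LHS [L T^-2], RHS [L] ✗

The first dimensional inconsistency appears in step 3: a = d·t/t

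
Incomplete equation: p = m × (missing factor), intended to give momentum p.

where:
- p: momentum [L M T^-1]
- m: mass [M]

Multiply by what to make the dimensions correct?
v (velocity), dimensions [L T^-1]

p has dimensions [L M T^-1] and m has dimensions [M].
The missing factor must have dimensions [L M T^-1] / [M] = [L T^-1], i.e. velocity (v).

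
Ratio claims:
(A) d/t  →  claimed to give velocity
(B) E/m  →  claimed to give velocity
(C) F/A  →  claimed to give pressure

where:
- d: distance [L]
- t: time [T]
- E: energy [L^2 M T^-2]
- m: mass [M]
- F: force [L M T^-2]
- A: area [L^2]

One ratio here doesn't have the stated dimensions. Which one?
(B) E/m does not give velocity

(A) d/t: [L T^-1] = velocity [L T^-1] ✓
(B) E/m: [L^2 T^-2] ≠ velocity [L T^-1] ✗
(C) F/A: [L^-1 M T^-2] = pressure [L^-1 M T^-2] ✓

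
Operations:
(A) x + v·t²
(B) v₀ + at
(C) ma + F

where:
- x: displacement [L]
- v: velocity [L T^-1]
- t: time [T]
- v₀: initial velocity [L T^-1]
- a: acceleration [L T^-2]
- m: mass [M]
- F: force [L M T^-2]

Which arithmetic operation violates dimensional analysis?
(A) x + v·t²

(A) x + v·t²: x [L] and v·t² [L T] — different dimensions cannot be added/subtracted ✗
(B) v₀ + at: v₀ [L T^-1] and at [L T^-1] — same dimensions ✓
(C) ma + F: ma [L M T^-2] and F [L M T^-2] — same dimensions ✓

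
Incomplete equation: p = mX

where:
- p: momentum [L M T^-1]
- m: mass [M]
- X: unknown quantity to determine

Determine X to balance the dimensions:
X = v (velocity), dimensions [L T^-1]

p has dimensions [L M T^-1]; the rest of the RHS (m) has dimensions [M].
So X must have dimensions [L T^-1] — X = v (velocity).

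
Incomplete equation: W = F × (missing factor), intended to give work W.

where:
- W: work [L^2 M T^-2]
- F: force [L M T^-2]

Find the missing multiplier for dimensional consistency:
d (distance), dimensions [L]

W has dimensions [L^2 M T^-2] and F has dimensions [L M T^-2].
The missing factor must have dimensions [L^2 M T^-2] / [L M T^-2] = [L], i.e. distance (d).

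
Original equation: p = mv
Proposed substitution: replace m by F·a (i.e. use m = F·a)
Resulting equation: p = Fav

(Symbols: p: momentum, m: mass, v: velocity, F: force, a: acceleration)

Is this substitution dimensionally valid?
No

[m] = [M] and [F·a] = [L^2 M T^-4]. These differ, so the substitution replaces a quantity by one of different dimensions and the result p = Fav has LHS [L M T^-1] vs RHS [L^3 M T^-5] — inconsistent.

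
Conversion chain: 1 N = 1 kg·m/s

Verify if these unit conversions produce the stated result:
The chain is incorrect (it contains an error).

Incorrect: Newton is kg·m/s², not kg·m/s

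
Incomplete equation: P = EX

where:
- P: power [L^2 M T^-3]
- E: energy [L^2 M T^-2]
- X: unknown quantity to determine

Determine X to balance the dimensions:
X = f (inverse time / frequency (1/t)), dimensions [T^-1]

P has dimensions [L^2 M T^-3]; the rest of the RHS (E) has dimensions [L^2 M T^-2].
So X must have dimensions [T^-1] — X = f (inverse time / frequency (1/t)).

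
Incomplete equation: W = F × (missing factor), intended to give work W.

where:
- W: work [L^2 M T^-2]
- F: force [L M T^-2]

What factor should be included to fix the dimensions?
d (distance), dimensions [L]

W has dimensions [L^2 M T^-2] and F has dimensions [L M T^-2].
The missing factor must have dimensions [L^2 M T^-2] / [L M T^-2] = [L], i.e. distance (d).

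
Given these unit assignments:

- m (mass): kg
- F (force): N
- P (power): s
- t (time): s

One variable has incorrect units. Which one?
P

The variable P (power) should have units W, not s.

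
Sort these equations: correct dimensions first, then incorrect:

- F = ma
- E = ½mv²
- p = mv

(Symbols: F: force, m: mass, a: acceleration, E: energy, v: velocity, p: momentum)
Dimensionally correct: F = ma, E = ½mv², p = mv
Dimensionally incorrect: none
Ordered (correct first, then incorrect): F = ma, E = ½mv², p = mv

- F = ma: LHS [L M T^-2], RHS [L M T^-2] → correct ✓
- E = ½mv²: LHS [L^2 M T^-2], RHS [L^2 M T^-2] → correct ✓
- p = mv: LHS [L M T^-1], RHS [L M T^-1] → correct ✓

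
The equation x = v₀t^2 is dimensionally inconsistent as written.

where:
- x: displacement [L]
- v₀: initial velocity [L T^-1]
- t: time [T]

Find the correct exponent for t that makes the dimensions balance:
The exponent of t should be 1: x = v₀t

The LHS x has dimensions [L]; t has dimensions [T].
As written, the RHS v₀t^2 (exponent 2 on t) has dimensions [L T], which does not match.
With exponent 1, the RHS v₀t has dimensions [L], matching the LHS.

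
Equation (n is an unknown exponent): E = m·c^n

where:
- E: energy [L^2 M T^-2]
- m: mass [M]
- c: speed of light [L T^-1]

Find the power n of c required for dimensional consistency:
n = 2

E has dimensions [L^2 M T^-2]; c has dimensions [L T^-1].
The rest of the RHS has dimensions [M], so c^n must supply [L^2 T^-2].
With n = 2: m·c^2 has dimensions [L^2 M T^-2], matching the LHS ✓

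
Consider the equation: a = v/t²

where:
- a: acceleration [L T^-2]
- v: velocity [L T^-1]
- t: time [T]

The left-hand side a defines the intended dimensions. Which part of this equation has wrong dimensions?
The right-hand side term v/t²

a has dimensions [L T^-2], but v/t² has dimensions [L T^-3], so the term v/t² is dimensionally wrong for a.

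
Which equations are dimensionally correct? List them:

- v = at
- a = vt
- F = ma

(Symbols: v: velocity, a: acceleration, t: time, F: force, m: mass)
Dimensionally correct: v = at, F = ma
Dimensionally incorrect: a = vt
Ordered (correct first, then incorrect): v = at, F = ma, a = vt

- v = at: LHS [L T^-1], RHS [L T^-1] → correct ✓
- a = vt: LHS [L T^-2], RHS [L] → incorrect ✗
- F = ma: LHS [L M T^-2], RHS [L M T^-2] → correct ✓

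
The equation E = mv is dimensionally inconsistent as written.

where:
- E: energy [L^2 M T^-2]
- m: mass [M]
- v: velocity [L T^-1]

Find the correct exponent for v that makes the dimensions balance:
The exponent of v should be 2: E = mv^2

The LHS E has dimensions [L^2 M T^-2]; v has dimensions [L T^-1].
As written, the RHS mv (exponent 1 on v) has dimensions [L M T^-1], which does not match.
With exponent 2, the RHS mv^2 has dimensions [L^2 M T^-2], matching the LHS.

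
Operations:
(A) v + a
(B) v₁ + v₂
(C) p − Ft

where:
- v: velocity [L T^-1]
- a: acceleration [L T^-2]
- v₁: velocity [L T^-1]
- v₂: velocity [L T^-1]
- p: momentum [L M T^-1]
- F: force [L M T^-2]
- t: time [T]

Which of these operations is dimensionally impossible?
(A) v + a

(A) v + a: v [L T^-1] and a [L T^-2] — different dimensions cannot be added/subtracted ✗
(B) v₁ + v₂: v₁ [L T^-1] and v₂ [L T^-1] — same dimensions ✓
(C) p − Ft: p [L M T^-1] and Ft [L M T^-1] — same dimensions ✓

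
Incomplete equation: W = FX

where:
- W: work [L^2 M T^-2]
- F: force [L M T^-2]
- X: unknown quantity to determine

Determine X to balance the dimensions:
X = d (distance), dimensions [L]

W has dimensions [L^2 M T^-2]; the rest of the RHS (F) has dimensions [L M T^-2].
So X must have dimensions [L] — X = d (distance).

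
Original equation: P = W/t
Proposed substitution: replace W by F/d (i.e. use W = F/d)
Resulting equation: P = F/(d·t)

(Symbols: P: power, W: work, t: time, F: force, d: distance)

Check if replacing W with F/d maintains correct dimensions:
No

[W] = [L^2 M T^-2] and [F/d] = [M T^-2]. These differ, so the substitution replaces a quantity by one of different dimensions and the result P = F/(d·t) has LHS [L^2 M T^-3] vs RHS [M T^-3] — inconsistent.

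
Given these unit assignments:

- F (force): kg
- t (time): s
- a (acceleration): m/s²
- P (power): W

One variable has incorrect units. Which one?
F

The variable F (force) should have units N, not kg.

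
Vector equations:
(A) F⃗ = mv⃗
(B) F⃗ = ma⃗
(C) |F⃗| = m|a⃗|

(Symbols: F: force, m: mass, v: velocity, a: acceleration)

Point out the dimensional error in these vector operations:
(A) F⃗ = mv⃗

(A) F⃗ = mv⃗: LHS [L M T^-2], RHS [L M T^-1] ✗ — mass times velocity is momentum, not force; should be ma⃗
(B) F⃗ = ma⃗: LHS [L M T^-2], RHS [L M T^-2] ✓ — Force and acceleration are vectors, mass is a scalar
(C) |F⃗| = m|a⃗|: LHS [L M T^-2], RHS [L M T^-2] ✓ — magnitudes of vectors are scalars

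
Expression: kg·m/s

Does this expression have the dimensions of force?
No

The expression kg·m/s has dimensions [L M T^-1], but force has dimensions [L M T^-2].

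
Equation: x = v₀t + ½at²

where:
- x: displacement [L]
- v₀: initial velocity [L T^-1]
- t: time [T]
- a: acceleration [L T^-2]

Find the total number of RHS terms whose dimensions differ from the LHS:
0

LHS x: [L]
- v₀t: [L] ✓
- ½at²: [L] ✓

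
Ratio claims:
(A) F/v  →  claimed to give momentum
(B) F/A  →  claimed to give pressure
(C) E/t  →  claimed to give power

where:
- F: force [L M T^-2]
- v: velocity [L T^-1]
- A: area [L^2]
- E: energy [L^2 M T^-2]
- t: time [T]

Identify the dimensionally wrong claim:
(A) F/v does not give momentum

(A) F/v: [M T^-1] ≠ momentum [L M T^-1] ✗
(B) F/A: [L^-1 M T^-2] = pressure [L^-1 M T^-2] ✓
(C) E/t: [L^2 M T^-3] = power [L^2 M T^-3] ✓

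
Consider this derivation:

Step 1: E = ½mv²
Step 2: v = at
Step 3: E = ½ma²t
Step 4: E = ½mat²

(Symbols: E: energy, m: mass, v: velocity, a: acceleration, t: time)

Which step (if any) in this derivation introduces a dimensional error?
Step 3

Step 1: E = ½mv² → LHS [L^2 M T^-2], RHS [L^2 M T^-2] ✓
Step 2: v = at → LHS [L T^-1], RHS [L T^-1] ✓
Step 3: E = ½ma²t → LHS [L^2 M T^-2], RHS [L^2 M T^-3] ✗

The first dimensional inconsistency appears in step 3: E = ½ma²t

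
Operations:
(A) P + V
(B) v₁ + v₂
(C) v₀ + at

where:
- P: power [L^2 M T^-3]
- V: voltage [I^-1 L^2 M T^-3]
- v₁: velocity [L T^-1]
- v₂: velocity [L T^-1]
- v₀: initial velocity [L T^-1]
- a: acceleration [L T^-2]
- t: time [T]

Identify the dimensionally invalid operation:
(A) P + V

(A) P + V: P [L^2 M T^-3] and V [I^-1 L^2 M T^-3] — different dimensions cannot be added/subtracted ✗
(B) v₁ + v₂: v₁ [L T^-1] and v₂ [L T^-1] — same dimensions ✓
(C) v₀ + at: v₀ [L T^-1] and at [L T^-1] — same dimensions ✓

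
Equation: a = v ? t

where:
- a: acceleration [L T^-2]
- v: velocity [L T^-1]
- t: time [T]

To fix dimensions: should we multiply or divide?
division (÷): a = v ÷ t

a [L T^-2]; v [L T^-1]; t [T].
v × t → [L] ✗
v ÷ t → [L T^-2] ✓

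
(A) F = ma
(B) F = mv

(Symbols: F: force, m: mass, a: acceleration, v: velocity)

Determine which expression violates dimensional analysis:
(B)

(A) F = ma: LHS [L M T^-2], RHS [L M T^-2] ✓
(B) F = mv: LHS [L M T^-2], RHS [L M T^-1] ✗

Expression (B) F = mv is dimensionally incorrect.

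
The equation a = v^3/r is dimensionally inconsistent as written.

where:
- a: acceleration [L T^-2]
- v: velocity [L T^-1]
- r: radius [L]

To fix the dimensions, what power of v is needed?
The exponent of v should be 2: a = v^2/r

The LHS a has dimensions [L T^-2]; v has dimensions [L T^-1].
As written, the RHS v^3/r (exponent 3 on v) has dimensions [L^2 T^-3], which does not match.
With exponent 2, the RHS v^2/r has dimensions [L T^-2], matching the LHS.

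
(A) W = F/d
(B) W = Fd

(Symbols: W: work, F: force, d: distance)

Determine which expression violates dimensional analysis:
(A)

(A) W = F/d: LHS [L^2 M T^-2], RHS [M T^-2] ✗
(B) W = Fd: LHS [L^2 M T^-2], RHS [L^2 M T^-2] ✓

Expression (A) W = F/d is dimensionally incorrect.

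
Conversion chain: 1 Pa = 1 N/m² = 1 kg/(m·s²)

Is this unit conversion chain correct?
The chain is correct (no errors).

Correct: Pascal is Newton per square meter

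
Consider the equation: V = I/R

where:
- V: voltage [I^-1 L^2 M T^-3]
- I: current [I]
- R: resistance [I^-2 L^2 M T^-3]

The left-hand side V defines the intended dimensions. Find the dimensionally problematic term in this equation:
The right-hand side term I/R

V has dimensions [I^-1 L^2 M T^-3], but I/R has dimensions [I^3 L^-2 M^-1 T^3], so the term I/R is dimensionally wrong for V.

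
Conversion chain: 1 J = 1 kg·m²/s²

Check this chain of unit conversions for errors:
The chain is correct (no errors).

Correct: Joule is defined as kg·m²/s²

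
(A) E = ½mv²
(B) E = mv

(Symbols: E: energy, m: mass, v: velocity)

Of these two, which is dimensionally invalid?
(B)

(A) E = ½mv²: LHS [L^2 M T^-2], RHS [L^2 M T^-2] ✓
(B) E = mv: LHS [L^2 M T^-2], RHS [L M T^-1] ✗

Expression (B) E = mv is dimensionally incorrect.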